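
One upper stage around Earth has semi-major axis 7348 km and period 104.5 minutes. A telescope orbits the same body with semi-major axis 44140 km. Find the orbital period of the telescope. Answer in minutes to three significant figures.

T₂ ≈ 1540 minutes

Kepler's third law: T² ∝ a³, so T₂ = T₁ (a₂/a₁)^(3/2).
a₂/a₁ = 6.007, (a₂/a₁)^(3/2) = 14.72.
T₂ = 104.5 × 14.72 = 1539 minutes.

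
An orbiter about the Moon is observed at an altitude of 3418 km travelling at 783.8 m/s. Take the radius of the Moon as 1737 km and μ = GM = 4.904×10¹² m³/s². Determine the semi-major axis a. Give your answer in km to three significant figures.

r = 1737 + 3418 = 5155.0 km = 5.155×10⁶ m.
Vis-viva rearranged: 1/a = 2/r − v²/μ = 3.880×10⁻⁷ − 1.253×10⁻⁷ = 2.627×10⁻⁷ m⁻¹.
a = 3.807×10⁶ m = 3806.6 km.

a ≈ 3810 km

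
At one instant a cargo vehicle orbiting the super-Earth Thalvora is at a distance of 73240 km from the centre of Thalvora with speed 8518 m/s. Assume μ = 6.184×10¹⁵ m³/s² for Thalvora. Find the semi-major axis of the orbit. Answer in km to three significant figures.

a ≈ 64200 km

r = 7.324×10⁷ m.
Vis-viva rearranged: 1/a = 2/r − v²/μ = 2.731×10⁻⁸ − 1.173×10⁻⁸ = 1.557×10⁻⁸ m⁻¹.
a = 6.421×10⁷ m = 64207 km.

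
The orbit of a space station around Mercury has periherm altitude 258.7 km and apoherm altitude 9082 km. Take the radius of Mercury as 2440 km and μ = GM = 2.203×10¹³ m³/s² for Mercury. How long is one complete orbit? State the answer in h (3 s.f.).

T ≈ 7.05 h

r_p = 2440 + 258.7 = 2698.7 km = 2.6987×10⁶ m.
r_a = 2440 + 9082 = 11522 km = 1.1522×10⁷ m.
Semi-major axis a = (r_p + r_a)/2 = (2698.7 + 11522)/2 = 7110.4 km = 7.110×10⁶ m.
By Kepler's third law T = 2π√(a³/μ) = 2π × 4.040×10³ = 2.538×10⁴ s.
= 7.050 h.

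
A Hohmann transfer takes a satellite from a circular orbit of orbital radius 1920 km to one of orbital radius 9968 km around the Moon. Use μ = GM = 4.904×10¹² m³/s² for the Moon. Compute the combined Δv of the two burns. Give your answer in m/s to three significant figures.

Δv_total ≈ 774 m/s

r₁ = 1920 km = 1.920×10⁶ m.
r₂ = 9968 km = 9.968×10⁶ m.
Transfer ellipse a_t = (r₁ + r₂)/2 = 5.944×10⁶ m.
At r₁: circular v_c1 = √(μ/r₁) = 1598 m/s; transfer-perilune v_p = √[μ(2/r₁ − 1/a_t)] = 2070 m/s.
Δv₁ = v_p − v_c1 = 471.4 m/s.
At r₂: circular v_c2 = √(μ/r₂) = 701.4 m/s; transfer-apolune v_a = √[μ(2/r₂ − 1/a_t)] = 398.6 m/s.
Δv₂ = v_c2 − v_a = 302.8 m/s.
Total Δv = Δv₁ + Δv₂ = 774.2 m/s.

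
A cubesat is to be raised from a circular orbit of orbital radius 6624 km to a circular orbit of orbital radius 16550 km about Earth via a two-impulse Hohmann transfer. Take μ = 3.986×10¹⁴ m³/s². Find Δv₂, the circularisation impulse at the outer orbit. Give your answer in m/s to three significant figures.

r₁ = 6624 km = 6.624×10⁶ m.
r₂ = 16550 km = 1.655×10⁷ m.
Transfer ellipse a_t = (r₁ + r₂)/2 = 1.159×10⁷ m.
At r₁: circular v_c1 = √(μ/r₁) = 7757 m/s; transfer-perigee v_p = √[μ(2/r₁ − 1/a_t)] = 9271 m/s.
At r₂: circular v_c2 = √(μ/r₂) = 4908 m/s; transfer-apogee v_a = √[μ(2/r₂ − 1/a_t)] = 3711 m/s.
Δv₂ = v_c2 − v_a = 1197 m/s.

Δv ≈ 1200 m/s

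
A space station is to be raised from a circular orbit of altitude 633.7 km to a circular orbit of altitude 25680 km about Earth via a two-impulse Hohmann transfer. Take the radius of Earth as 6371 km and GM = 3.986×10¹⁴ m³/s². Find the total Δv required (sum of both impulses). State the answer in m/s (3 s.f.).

r₁ = 6371 + 633.7 = 7004.7 km = 7.0047×10⁶ m.
r₂ = 6371 + 25680 = 32051 km = 3.2051×10⁷ m.
Transfer ellipse a_t = (r₁ + r₂)/2 = 1.953×10⁷ m.
At r₁: circular v_c1 = √(μ/r₁) = 7544 m/s; transfer-perigee v_p = √[μ(2/r₁ − 1/a_t)] = 9664 m/s.
Δv₁ = v_p − v_c1 = 2121 m/s.
At r₂: circular v_c2 = √(μ/r₂) = 3527 m/s; transfer-apogee v_a = √[μ(2/r₂ − 1/a_t)] = 2112 m/s.
Δv₂ = v_c2 − v_a = 1414 m/s.
Total Δv = Δv₁ + Δv₂ = 3535 m/s.

Δv_total ≈ 3540 m/s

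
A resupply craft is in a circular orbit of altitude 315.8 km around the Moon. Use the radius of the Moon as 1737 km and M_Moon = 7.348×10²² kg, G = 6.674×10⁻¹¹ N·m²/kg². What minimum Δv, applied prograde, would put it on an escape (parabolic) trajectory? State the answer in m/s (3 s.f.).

Δv ≈ 640 m/s

μ = GM = 6.674×10⁻¹¹ × 7.348×10²² = 4.904×10¹² m³/s².
r = 1737 + 315.8 = 2052.8 km = 2.0528×10⁶ m.
Circular speed v_c = √(μ/r) = 1546 m/s.
Escape speed v_esc = √(2μ/r) = √2 × v_c = 2186 m/s.
Δv = v_esc − v_c = 640.2 m/s.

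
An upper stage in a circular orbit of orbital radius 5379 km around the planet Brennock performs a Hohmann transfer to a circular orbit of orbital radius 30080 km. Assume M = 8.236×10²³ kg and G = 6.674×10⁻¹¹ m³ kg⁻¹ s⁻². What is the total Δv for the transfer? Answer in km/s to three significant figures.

Δv_total ≈ 1.57 km/s

μ = GM = 6.674×10⁻¹¹ × 8.236×10²³ = 5.497×10¹³ m³/s².
r₁ = 5379 km = 5.379×10⁶ m.
r₂ = 30080 km = 3.008×10⁷ m.
Transfer ellipse a_t = (r₁ + r₂)/2 = 1.773×10⁷ m.
At r₁: circular v_c1 = √(μ/r₁) = 3197 m/s; transfer-periapsis v_p = √[μ(2/r₁ − 1/a_t)] = 4164 m/s.
Δv₁ = v_p − v_c1 = 967.1 m/s.
At r₂: circular v_c2 = √(μ/r₂) = 1352 m/s; transfer-apoapsis v_a = √[μ(2/r₂ − 1/a_t)] = 744.6 m/s.
Δv₂ = v_c2 − v_a = 607.2 m/s.
Total Δv = Δv₁ + Δv₂ = 1574 m/s = 1.574 km/s.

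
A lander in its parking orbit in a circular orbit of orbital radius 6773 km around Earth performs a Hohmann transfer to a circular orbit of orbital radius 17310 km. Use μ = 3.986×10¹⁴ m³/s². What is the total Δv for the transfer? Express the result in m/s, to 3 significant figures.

r₁ = 6773 km = 6.773×10⁶ m.
r₂ = 17310 km = 1.731×10⁷ m.
Transfer ellipse a_t = (r₁ + r₂)/2 = 1.204×10⁷ m.
At r₁: circular v_c1 = √(μ/r₁) = 7671 m/s; transfer-perigee v_p = √[μ(2/r₁ − 1/a_t)] = 9198 m/s.
Δv₁ = v_p − v_c1 = 1526 m/s.
At r₂: circular v_c2 = √(μ/r₂) = 4799 m/s; transfer-apogee v_a = √[μ(2/r₂ − 1/a_t)] = 3599 m/s.
Δv₂ = v_c2 − v_a = 1200 m/s.
Total Δv = Δv₁ + Δv₂ = 2726 m/s.

Δv_total ≈ 2730 m/s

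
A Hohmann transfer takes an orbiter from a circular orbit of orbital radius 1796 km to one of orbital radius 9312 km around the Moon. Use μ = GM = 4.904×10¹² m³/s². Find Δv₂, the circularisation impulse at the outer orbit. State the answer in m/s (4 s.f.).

r₁ = 1796 km = 1.796×10⁶ m.
r₂ = 9312 km = 9.312×10⁶ m.
Transfer ellipse a_t = (r₁ + r₂)/2 = 5.554×10⁶ m.
At r₁: circular v_c1 = √(μ/r₁) = 1652 m/s; transfer-perilune v_p = √[μ(2/r₁ − 1/a_t)] = 2140 m/s.
At r₂: circular v_c2 = √(μ/r₂) = 725.7 m/s; transfer-apolune v_a = √[μ(2/r₂ − 1/a_t)] = 412.7 m/s.
Δv₂ = v_c2 − v_a = 313.0 m/s.

Δv ≈ 313.0 m/s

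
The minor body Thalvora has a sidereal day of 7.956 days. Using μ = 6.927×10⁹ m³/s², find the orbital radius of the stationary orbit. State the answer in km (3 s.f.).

r_sync ≈ 4360 km

T = 7.956 days = 6.874×10⁵ s.
A synchronous orbit has period T, so by Kepler's third law a = (μT²/4π²)^(1/3).
μT²/4π² = 6.927×10⁹ × (6.874×10⁵)² / 39.48 = 8.291×10¹⁹ m³.
a = 4.360×10⁶ m = 4360.5 km.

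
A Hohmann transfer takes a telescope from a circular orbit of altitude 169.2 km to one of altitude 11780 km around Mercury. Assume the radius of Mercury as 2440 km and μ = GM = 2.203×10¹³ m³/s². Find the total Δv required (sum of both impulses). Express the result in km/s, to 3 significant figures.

r₁ = 2440 + 169.2 = 2609.2 km = 2.6092×10⁶ m.
r₂ = 2440 + 11780 = 14220 km = 1.4220×10⁷ m.
Transfer ellipse a_t = (r₁ + r₂)/2 = 8.415×10⁶ m.
At r₁: circular v_c1 = √(μ/r₁) = 2906 m/s; transfer-periherm v_p = √[μ(2/r₁ − 1/a_t)] = 3777 m/s.
Δv₁ = v_p − v_c1 = 871.6 m/s.
At r₂: circular v_c2 = √(μ/r₂) = 1245 m/s; transfer-apoherm v_a = √[μ(2/r₂ − 1/a_t)] = 693.1 m/s.
Δv₂ = v_c2 − v_a = 551.6 m/s.
Total Δv = Δv₁ + Δv₂ = 1423 m/s = 1.423 km/s.

Δv_total ≈ 1.42 km/s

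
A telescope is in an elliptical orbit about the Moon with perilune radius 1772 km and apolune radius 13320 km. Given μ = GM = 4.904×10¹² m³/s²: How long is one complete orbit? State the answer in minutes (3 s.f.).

Semi-major axis a = (r_p + r_a)/2 = (1772.0 + 13320)/2 = 7546.0 km = 7.546×10⁶ m.
By Kepler's third law T = 2π√(a³/μ) = 2π × 9.361×10³ = 5.881×10⁴ s.
= 980.2 minutes.

T ≈ 980 minutes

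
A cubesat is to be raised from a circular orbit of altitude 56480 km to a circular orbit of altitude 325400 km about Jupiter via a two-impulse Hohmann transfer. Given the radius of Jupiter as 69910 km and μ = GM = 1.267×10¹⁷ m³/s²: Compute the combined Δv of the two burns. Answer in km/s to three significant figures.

r₁ = 69910 + 56480 = 126390 km = 1.2639×10⁸ m.
r₂ = 69910 + 325400 = 395310 km = 3.9531×10⁸ m.
Transfer ellipse a_t = (r₁ + r₂)/2 = 2.608×10⁸ m.
At r₁: circular v_c1 = √(μ/r₁) = 31660 m/s; transfer-perijove v_p = √[μ(2/r₁ − 1/a_t)] = 38980 m/s.
Δv₁ = v_p − v_c1 = 7315 m/s.
At r₂: circular v_c2 = √(μ/r₂) = 17900 m/s; transfer-apojove v_a = √[μ(2/r₂ − 1/a_t)] = 12460 m/s.
Δv₂ = v_c2 − v_a = 5441 m/s.
Total Δv = Δv₁ + Δv₂ = 12760 m/s = 12.76 km/s.

Δv_total ≈ 12.8 km/s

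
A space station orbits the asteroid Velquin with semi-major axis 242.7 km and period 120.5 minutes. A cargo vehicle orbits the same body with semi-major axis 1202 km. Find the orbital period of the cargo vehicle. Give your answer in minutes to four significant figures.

T₂ ≈ 1328 minutes

Kepler's third law: T² ∝ a³, so T₂ = T₁ (a₂/a₁)^(3/2).
a₂/a₁ = 4.953, (a₂/a₁)^(3/2) = 11.02.
T₂ = 120.5 × 11.02 = 1328 minutes.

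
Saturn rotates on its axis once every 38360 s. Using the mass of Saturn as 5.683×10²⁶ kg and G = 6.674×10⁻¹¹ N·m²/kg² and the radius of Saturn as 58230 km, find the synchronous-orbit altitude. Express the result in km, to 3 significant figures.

μ = GM = 6.674×10⁻¹¹ × 5.683×10²⁶ = 3.793×10¹⁶ m³/s².
A synchronous orbit has period T, so by Kepler's third law a = (μT²/4π²)^(1/3).
μT²/4π² = 3.793×10¹⁶ × (3.836×10⁴)² / 39.48 = 1.414×10²⁴ m³.
a = 1.122×10⁸ m = 1.1223×10⁵ km.
Altitude h = a − R = 1.1223×10⁵ − 58230 = 54003 km.

h_sync ≈ 54000 km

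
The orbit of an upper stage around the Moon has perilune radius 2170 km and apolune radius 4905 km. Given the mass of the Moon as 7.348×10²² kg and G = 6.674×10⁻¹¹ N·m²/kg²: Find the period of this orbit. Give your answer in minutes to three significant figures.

μ = GM = 6.674×10⁻¹¹ × 7.348×10²² = 4.904×10¹² m³/s².
Semi-major axis a = (r_p + r_a)/2 = (2170.0 + 4905.0)/2 = 3537.5 km = 3.538×10⁶ m.
By Kepler's third law T = 2π√(a³/μ) = 2π × 3.004×10³ = 1.888×10⁴ s.
= 314.6 minutes.

T ≈ 315 minutes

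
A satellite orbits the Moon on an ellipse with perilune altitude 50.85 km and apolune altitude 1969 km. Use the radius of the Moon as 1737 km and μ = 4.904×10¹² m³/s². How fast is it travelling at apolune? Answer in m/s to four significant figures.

r_p = 1737 + 50.85 = 1787.8 km = 1.7878×10⁶ m.
r_a = 1737 + 1969 = 3706.0 km = 3.7060×10⁶ m.
Semi-major axis a = (r_p + r_a)/2 = 2746.9 km = 2.747×10⁶ m.
Vis-viva: v² = μ(2/r − 1/a) = 4.904×10¹² × (5.397×10⁻⁷ − 3.640×10⁻⁷) = 8.613×10⁵ m²/s².
v = 928.0 m/s.

v ≈ 928.0 m/s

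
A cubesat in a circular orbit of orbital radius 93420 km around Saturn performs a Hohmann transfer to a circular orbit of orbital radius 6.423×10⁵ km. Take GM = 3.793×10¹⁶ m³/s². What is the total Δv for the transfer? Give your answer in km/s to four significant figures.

Δv_total ≈ 10.29 km/s

r₁ = 93420 km = 9.342×10⁷ m.
r₂ = 6.423×10⁵ km = 6.423×10⁸ m.
Transfer ellipse a_t = (r₁ + r₂)/2 = 3.679×10⁸ m.
At r₁: circular v_c1 = √(μ/r₁) = 20150 m/s; transfer-perikrone v_p = √[μ(2/r₁ − 1/a_t)] = 26630 m/s.
Δv₁ = v_p − v_c1 = 6476 m/s.
At r₂: circular v_c2 = √(μ/r₂) = 7685 m/s; transfer-apokrone v_a = √[μ(2/r₂ − 1/a_t)] = 3873 m/s.
Δv₂ = v_c2 − v_a = 3812 m/s.
Total Δv = Δv₁ + Δv₂ = 10290 m/s = 10.29 km/s.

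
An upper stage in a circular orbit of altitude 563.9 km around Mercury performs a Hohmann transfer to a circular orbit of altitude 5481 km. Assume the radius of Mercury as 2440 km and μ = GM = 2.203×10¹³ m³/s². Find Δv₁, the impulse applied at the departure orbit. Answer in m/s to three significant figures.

r₁ = 2440 + 563.9 = 3003.9 km = 3.0039×10⁶ m.
r₂ = 2440 + 5481 = 7921.0 km = 7.9210×10⁶ m.
Transfer ellipse a_t = (r₁ + r₂)/2 = 5.462×10⁶ m.
At r₁: circular v_c1 = √(μ/r₁) = 2708 m/s; transfer-periherm v_p = √[μ(2/r₁ − 1/a_t)] = 3261 m/s.
Δv₁ = v_p − v_c1 = 553.0 m/s.

Δv ≈ 553 m/s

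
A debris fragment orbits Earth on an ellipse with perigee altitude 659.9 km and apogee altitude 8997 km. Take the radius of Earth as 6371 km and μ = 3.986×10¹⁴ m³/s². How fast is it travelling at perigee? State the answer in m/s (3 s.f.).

v ≈ 8820 m/s

r_p = 6371 + 659.9 = 7030.9 km = 7.0309×10⁶ m.
r_a = 6371 + 8997 = 15368 km = 1.5368×10⁷ m.
Semi-major axis a = (r_p + r_a)/2 = 11199 km = 1.120×10⁷ m.
Vis-viva: v² = μ(2/r − 1/a) = 3.986×10¹⁴ × (2.845×10⁻⁷ − 8.929×10⁻⁸) = 7.779×10⁷ m²/s².
v = 8820 m/s.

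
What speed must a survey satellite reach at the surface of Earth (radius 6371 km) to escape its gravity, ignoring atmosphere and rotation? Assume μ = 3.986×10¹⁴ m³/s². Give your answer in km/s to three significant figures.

v_esc ≈ 11.2 km/s

r = R = 6.371×10⁶ m.
Escape speed v_esc = √(2μ/r) = √(2 × 3.986×10¹⁴ / 6.371×10⁶) = √(1.251×10⁸) = 11190 m/s.
= 11.19 km/s.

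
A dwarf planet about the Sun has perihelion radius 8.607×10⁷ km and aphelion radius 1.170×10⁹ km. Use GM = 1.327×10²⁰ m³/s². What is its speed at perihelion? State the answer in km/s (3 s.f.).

v ≈ 53.6 km/s

Semi-major axis a = (r_p + r_a)/2 = 6.2804×10⁸ km = 6.280×10¹¹ m.
Vis-viva: v² = μ(2/r − 1/a) = 1.327×10²⁰ × (2.324×10⁻¹¹ − 1.592×10⁻¹²) = 2.872×10⁹ m²/s².
v = 53590 m/s = 53.59 km/s.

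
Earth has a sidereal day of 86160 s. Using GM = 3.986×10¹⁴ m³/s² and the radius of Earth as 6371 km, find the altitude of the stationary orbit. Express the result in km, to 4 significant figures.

h_sync ≈ 35790 km

A synchronous orbit has period T, so by Kepler's third law a = (μT²/4π²)^(1/3).
μT²/4π² = 3.986×10¹⁴ × (8.616×10⁴)² / 39.48 = 7.495×10²² m³.
a = 4.216×10⁷ m = 42163 km.
Altitude h = a − R = 42163 − 6371 = 35792 km.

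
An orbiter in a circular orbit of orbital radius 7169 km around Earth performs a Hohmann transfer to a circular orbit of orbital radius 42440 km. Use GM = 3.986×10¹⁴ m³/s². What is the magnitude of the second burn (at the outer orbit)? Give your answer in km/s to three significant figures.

Δv ≈ 1.42 km/s

r₁ = 7169 km = 7.169×10⁶ m.
r₂ = 42440 km = 4.244×10⁷ m.
Transfer ellipse a_t = (r₁ + r₂)/2 = 2.480×10⁷ m.
At r₁: circular v_c1 = √(μ/r₁) = 7457 m/s; transfer-perigee v_p = √[μ(2/r₁ − 1/a_t)] = 9754 m/s.
At r₂: circular v_c2 = √(μ/r₂) = 3065 m/s; transfer-apogee v_a = √[μ(2/r₂ − 1/a_t)] = 1648 m/s.
Δv₂ = v_c2 − v_a = 1417 m/s.
= 1.417 km/s.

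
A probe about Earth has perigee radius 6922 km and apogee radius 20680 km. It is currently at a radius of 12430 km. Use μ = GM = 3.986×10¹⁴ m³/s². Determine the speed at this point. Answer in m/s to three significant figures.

Semi-major axis a = (r_p + r_a)/2 = 13801 km = 1.380×10⁷ m.
Vis-viva: v² = μ(2/r − 1/a) = 3.986×10¹⁴ × (1.609×10⁻⁷ − 7.246×10⁻⁸) = 3.525×10⁷ m²/s².
v = 5937 m/s.

v ≈ 5940 m/s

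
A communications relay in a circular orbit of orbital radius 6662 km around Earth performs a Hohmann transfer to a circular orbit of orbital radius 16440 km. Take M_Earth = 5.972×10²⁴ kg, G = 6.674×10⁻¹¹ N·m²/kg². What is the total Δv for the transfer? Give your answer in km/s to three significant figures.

μ = GM = 6.674×10⁻¹¹ × 5.972×10²⁴ = 3.986×10¹⁴ m³/s².
r₁ = 6662 km = 6.662×10⁶ m.
r₂ = 16440 km = 1.644×10⁷ m.
Transfer ellipse a_t = (r₁ + r₂)/2 = 1.155×10⁷ m.
At r₁: circular v_c1 = √(μ/r₁) = 7735 m/s; transfer-perigee v_p = √[μ(2/r₁ − 1/a_t)] = 9228 m/s.
Δv₁ = v_p − v_c1 = 1493 m/s.
At r₂: circular v_c2 = √(μ/r₂) = 4924 m/s; transfer-apogee v_a = √[μ(2/r₂ − 1/a_t)] = 3739 m/s.
Δv₂ = v_c2 − v_a = 1184 m/s.
Total Δv = Δv₁ + Δv₂ = 2677 m/s = 2.677 km/s.

Δv_total ≈ 2.68 km/s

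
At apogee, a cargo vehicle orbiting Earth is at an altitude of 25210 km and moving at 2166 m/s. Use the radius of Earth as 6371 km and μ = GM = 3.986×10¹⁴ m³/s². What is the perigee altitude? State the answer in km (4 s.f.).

r_a = 6371 + 25210 = 31581 km = 3.158×10⁷ m.
Specific energy ε = v²/2 − μ/r = -1.028×10⁷ J/kg, so a = −μ/(2ε) = 1.940×10⁷ m.
The apsides satisfy r_p + r_a = 2a, so the perigee radius is 2a − r_a = 7.209×10⁶ m = 7209.4 km.
Perigee altitude = 7209.4 − 6371 = 838.41 km.

perigee altitude ≈ 838.4 km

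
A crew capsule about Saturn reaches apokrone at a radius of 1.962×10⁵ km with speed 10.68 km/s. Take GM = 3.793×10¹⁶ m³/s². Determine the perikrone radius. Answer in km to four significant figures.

r_a = 1.962×10⁸ m.
Specific energy ε = v²/2 − μ/r = -1.363×10⁸ J/kg, so a = −μ/(2ε) = 1.391×10⁸ m.
The apsides satisfy r_p + r_a = 2a, so the perikrone radius is 2a − r_a = 8.210×10⁷ m = 82100 km.

perikrone radius ≈ 82100 km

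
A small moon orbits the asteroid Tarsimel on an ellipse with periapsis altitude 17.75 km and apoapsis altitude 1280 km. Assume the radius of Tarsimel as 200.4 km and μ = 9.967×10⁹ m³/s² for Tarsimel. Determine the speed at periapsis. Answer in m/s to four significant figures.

v ≈ 282.2 m/s

r_p = 200.4 + 17.75 = 218.15 km = 2.1815×10⁵ m.
r_a = 200.4 + 1280 = 1480.4 km = 1.4804×10⁶ m.
Semi-major axis a = (r_p + r_a)/2 = 849.28 km = 8.493×10⁵ m.
Vis-viva: v² = μ(2/r − 1/a) = 9.967×10⁹ × (9.168×10⁻⁶ − 1.177×10⁻⁶) = 7.964×10⁴ m²/s².
v = 282.2 m/s.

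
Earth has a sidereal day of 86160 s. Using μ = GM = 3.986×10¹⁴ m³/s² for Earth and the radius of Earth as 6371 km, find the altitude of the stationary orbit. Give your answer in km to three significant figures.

A synchronous orbit has period T, so by Kepler's third law a = (μT²/4π²)^(1/3).
μT²/4π² = 3.986×10¹⁴ × (8.616×10⁴)² / 39.48 = 7.495×10²² m³.
a = 4.216×10⁷ m = 42163 km.
Altitude h = a − R = 42163 − 6371 = 35792 km.

h_sync ≈ 35800 km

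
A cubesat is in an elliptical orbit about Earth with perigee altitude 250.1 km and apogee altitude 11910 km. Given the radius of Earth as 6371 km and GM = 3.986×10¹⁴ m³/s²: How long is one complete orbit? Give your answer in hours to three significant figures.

r_p = 6371 + 250.1 = 6621.1 km = 6.6211×10⁶ m.
r_a = 6371 + 11910 = 18281 km = 1.8281×10⁷ m.
Semi-major axis a = (r_p + r_a)/2 = (6621.1 + 18281)/2 = 12451 km = 1.245×10⁷ m.
By Kepler's third law T = 2π√(a³/μ) = 2π × 2.201×10³ = 1.383×10⁴ s.
= 3.841 hours.

T ≈ 3.84 hours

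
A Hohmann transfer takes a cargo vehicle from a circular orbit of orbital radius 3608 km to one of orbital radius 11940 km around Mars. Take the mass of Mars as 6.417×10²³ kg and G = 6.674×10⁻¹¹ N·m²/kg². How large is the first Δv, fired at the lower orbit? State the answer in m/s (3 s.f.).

Δv ≈ 824 m/s

μ = GM = 6.674×10⁻¹¹ × 6.417×10²³ = 4.283×10¹³ m³/s².
r₁ = 3608 km = 3.608×10⁶ m.
r₂ = 11940 km = 1.194×10⁷ m.
Transfer ellipse a_t = (r₁ + r₂)/2 = 7.774×10⁶ m.
At r₁: circular v_c1 = √(μ/r₁) = 3445 m/s; transfer-periapsis v_p = √[μ(2/r₁ − 1/a_t)] = 4270 m/s.
Δv₁ = v_p − v_c1 = 824.5 m/s.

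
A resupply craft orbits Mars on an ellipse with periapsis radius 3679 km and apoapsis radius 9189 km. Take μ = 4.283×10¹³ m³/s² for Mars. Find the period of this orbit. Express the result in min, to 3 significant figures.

T ≈ 261 min

Semi-major axis a = (r_p + r_a)/2 = (3679.0 + 9189.0)/2 = 6434.0 km = 6.434×10⁶ m.
By Kepler's third law T = 2π√(a³/μ) = 2π × 2.494×10³ = 1.567×10⁴ s.
= 261.1 min.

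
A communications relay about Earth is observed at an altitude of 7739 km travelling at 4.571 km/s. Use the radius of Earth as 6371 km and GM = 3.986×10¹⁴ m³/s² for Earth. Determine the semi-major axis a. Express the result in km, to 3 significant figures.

r = 6371 + 7739 = 14110 km = 1.411×10⁷ m.
Specific orbital energy ε = v²/2 − μ/r = (4571)²/2 − 3.986×10¹⁴/1.411×10⁷ = -1.780×10⁷ J/kg.
Since ε = −μ/(2a), a = −μ/(2ε) = 1.120×10⁷ m = 11195 km.

a ≈ 11200 km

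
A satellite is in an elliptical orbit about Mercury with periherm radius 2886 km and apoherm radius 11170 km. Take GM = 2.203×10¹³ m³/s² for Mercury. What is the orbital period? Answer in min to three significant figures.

T ≈ 416 min

Semi-major axis a = (r_p + r_a)/2 = (2886.0 + 11170)/2 = 7028.0 km = 7.028×10⁶ m.
By Kepler's third law T = 2π√(a³/μ) = 2π × 3.970×10³ = 2.494×10⁴ s.
= 415.7 min.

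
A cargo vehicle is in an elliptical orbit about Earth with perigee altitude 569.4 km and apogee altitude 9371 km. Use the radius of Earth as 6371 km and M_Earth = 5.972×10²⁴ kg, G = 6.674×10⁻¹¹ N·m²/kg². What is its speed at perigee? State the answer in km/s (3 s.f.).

μ = GM = 6.674×10⁻¹¹ × 5.972×10²⁴ = 3.986×10¹⁴ m³/s².
r_p = 6371 + 569.4 = 6940.4 km = 6.9404×10⁶ m.
r_a = 6371 + 9371 = 15742 km = 1.5742×10⁷ m.
Semi-major axis a = (r_p + r_a)/2 = 11341 km = 1.134×10⁷ m.
Vis-viva: v² = μ(2/r − 1/a) = 3.986×10¹⁴ × (2.882×10⁻⁷ − 8.817×10⁻⁸) = 7.971×10⁷ m²/s².
v = 8928 m/s = 8.928 km/s.

v ≈ 8.93 km/s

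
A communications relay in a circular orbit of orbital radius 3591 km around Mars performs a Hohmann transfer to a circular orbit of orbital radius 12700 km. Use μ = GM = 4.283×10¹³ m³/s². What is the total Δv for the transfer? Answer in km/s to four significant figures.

r₁ = 3591 km = 3.591×10⁶ m.
r₂ = 12700 km = 1.270×10⁷ m.
Transfer ellipse a_t = (r₁ + r₂)/2 = 8.146×10⁶ m.
At r₁: circular v_c1 = √(μ/r₁) = 3454 m/s; transfer-periapsis v_p = √[μ(2/r₁ − 1/a_t)] = 4312 m/s.
Δv₁ = v_p − v_c1 = 858.7 m/s.
At r₂: circular v_c2 = √(μ/r₂) = 1836 m/s; transfer-apoapsis v_a = √[μ(2/r₂ − 1/a_t)] = 1219 m/s.
Δv₂ = v_c2 − v_a = 617.1 m/s.
Total Δv = Δv₁ + Δv₂ = 1476 m/s = 1.476 km/s.

Δv_total ≈ 1.476 km/s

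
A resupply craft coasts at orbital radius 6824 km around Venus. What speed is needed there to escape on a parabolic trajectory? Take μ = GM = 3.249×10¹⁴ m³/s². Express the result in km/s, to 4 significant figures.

v_esc ≈ 9.758 km/s

r = 6824 km = 6.824×10⁶ m.
Escape speed v_esc = √(2μ/r) = √(2 × 3.249×10¹⁴ / 6.824×10⁶) = √(9.522×10⁷) = 9758 m/s.
= 9.758 km/s.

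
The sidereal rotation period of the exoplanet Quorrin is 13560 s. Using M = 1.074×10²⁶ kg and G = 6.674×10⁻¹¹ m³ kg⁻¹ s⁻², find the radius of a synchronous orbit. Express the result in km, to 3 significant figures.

μ = GM = 6.674×10⁻¹¹ × 1.074×10²⁶ = 7.168×10¹⁵ m³/s².
A synchronous orbit has period T, so by Kepler's third law a = (μT²/4π²)^(1/3).
μT²/4π² = 7.168×10¹⁵ × (1.356×10⁴)² / 39.48 = 3.338×10²² m³.
a = 3.220×10⁷ m = 32200 km.

r_sync ≈ 32200 km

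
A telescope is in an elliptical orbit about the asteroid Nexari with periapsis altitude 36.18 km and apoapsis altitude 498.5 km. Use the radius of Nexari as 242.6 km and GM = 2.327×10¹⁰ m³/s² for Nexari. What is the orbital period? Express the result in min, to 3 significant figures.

T ≈ 250 min

r_p = 242.6 + 36.18 = 278.78 km = 2.7878×10⁵ m.
r_a = 242.6 + 498.5 = 741.10 km = 7.4110×10⁵ m.
Semi-major axis a = (r_p + r_a)/2 = (278.78 + 741.10)/2 = 509.94 km = 5.099×10⁵ m.
By Kepler's third law T = 2π√(a³/μ) = 2π × 2.387×10³ = 1.500×10⁴ s.
= 250.0 min.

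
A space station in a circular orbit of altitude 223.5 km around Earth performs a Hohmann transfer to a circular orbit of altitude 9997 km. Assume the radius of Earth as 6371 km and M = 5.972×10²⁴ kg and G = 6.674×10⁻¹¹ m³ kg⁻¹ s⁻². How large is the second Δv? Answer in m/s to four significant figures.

μ = GM = 6.674×10⁻¹¹ × 5.972×10²⁴ = 3.986×10¹⁴ m³/s².
r₁ = 6371 + 223.5 = 6594.5 km = 6.5945×10⁶ m.
r₂ = 6371 + 9997 = 16368 km = 1.6368×10⁷ m.
Transfer ellipse a_t = (r₁ + r₂)/2 = 1.148×10⁷ m.
At r₁: circular v_c1 = √(μ/r₁) = 7774 m/s; transfer-perigee v_p = √[μ(2/r₁ − 1/a_t)] = 9283 m/s.
At r₂: circular v_c2 = √(μ/r₂) = 4935 m/s; transfer-apogee v_a = √[μ(2/r₂ − 1/a_t)] = 3740 m/s.
Δv₂ = v_c2 − v_a = 1195 m/s.

Δv ≈ 1195 m/s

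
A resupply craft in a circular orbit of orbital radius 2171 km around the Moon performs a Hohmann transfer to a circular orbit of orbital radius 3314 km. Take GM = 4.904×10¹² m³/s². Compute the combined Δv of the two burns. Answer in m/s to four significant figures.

r₁ = 2171 km = 2.171×10⁶ m.
r₂ = 3314 km = 3.314×10⁶ m.
Transfer ellipse a_t = (r₁ + r₂)/2 = 2.742×10⁶ m.
At r₁: circular v_c1 = √(μ/r₁) = 1503 m/s; transfer-perilune v_p = √[μ(2/r₁ − 1/a_t)] = 1652 m/s.
Δv₁ = v_p − v_c1 = 149.2 m/s.
At r₂: circular v_c2 = √(μ/r₂) = 1216 m/s; transfer-apolune v_a = √[μ(2/r₂ − 1/a_t)] = 1082 m/s.
Δv₂ = v_c2 − v_a = 134.1 m/s.
Total Δv = Δv₁ + Δv₂ = 283.3 m/s.

Δv_total ≈ 283.3 m/s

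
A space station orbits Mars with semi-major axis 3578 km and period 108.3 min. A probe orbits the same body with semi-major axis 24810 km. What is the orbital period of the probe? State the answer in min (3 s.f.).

Kepler's third law: T² ∝ a³, so T₂ = T₁ (a₂/a₁)^(3/2).
a₂/a₁ = 6.934, (a₂/a₁)^(3/2) = 18.26.
T₂ = 108.3 × 18.26 = 1977 min.

T₂ ≈ 1980 min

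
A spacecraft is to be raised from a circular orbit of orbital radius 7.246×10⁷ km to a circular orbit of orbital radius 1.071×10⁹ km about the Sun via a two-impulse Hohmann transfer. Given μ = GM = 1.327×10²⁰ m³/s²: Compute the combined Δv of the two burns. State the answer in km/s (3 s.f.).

r₁ = 7.246×10⁷ km = 7.246×10¹⁰ m.
r₂ = 1.071×10⁹ km = 1.071×10¹² m.
Transfer ellipse a_t = (r₁ + r₂)/2 = 5.717×10¹¹ m.
At r₁: circular v_c1 = √(μ/r₁) = 42790 m/s; transfer-perihelion v_p = √[μ(2/r₁ − 1/a_t)] = 58570 m/s.
Δv₁ = v_p − v_c1 = 15780 m/s.
At r₂: circular v_c2 = √(μ/r₂) = 11130 m/s; transfer-aphelion v_a = √[μ(2/r₂ − 1/a_t)] = 3963 m/s.
Δv₂ = v_c2 − v_a = 7168 m/s.
Total Δv = Δv₁ + Δv₂ = 22950 m/s = 22.95 km/s.

Δv_total ≈ 22.9 km/s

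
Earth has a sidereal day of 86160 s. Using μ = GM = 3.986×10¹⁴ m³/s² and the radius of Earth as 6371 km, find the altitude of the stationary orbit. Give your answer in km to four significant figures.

h_sync ≈ 35790 km

A synchronous orbit has period T, so by Kepler's third law a = (μT²/4π²)^(1/3).
μT²/4π² = 3.986×10¹⁴ × (8.616×10⁴)² / 39.48 = 7.495×10²² m³.
a = 4.216×10⁷ m = 42163 km.
Altitude h = a − R = 42163 − 6371 = 35792 km.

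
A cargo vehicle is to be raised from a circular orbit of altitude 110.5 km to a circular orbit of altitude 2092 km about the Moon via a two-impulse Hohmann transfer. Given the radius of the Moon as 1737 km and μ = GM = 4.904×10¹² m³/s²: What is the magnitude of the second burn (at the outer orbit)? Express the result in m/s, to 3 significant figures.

Δv ≈ 219 m/s

r₁ = 1737 + 110.5 = 1847.5 km = 1.8475×10⁶ m.
r₂ = 1737 + 2092 = 3829.0 km = 3.8290×10⁶ m.
Transfer ellipse a_t = (r₁ + r₂)/2 = 2.838×10⁶ m.
At r₁: circular v_c1 = √(μ/r₁) = 1629 m/s; transfer-perilune v_p = √[μ(2/r₁ − 1/a_t)] = 1892 m/s.
At r₂: circular v_c2 = √(μ/r₂) = 1132 m/s; transfer-apolune v_a = √[μ(2/r₂ − 1/a_t)] = 913.1 m/s.
Δv₂ = v_c2 − v_a = 218.6 m/s.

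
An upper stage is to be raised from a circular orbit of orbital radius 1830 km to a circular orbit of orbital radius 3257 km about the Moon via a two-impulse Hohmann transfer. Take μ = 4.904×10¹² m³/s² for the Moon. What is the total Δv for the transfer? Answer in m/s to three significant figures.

r₁ = 1830 km = 1.830×10⁶ m.
r₂ = 3257 km = 3.257×10⁶ m.
Transfer ellipse a_t = (r₁ + r₂)/2 = 2.544×10⁶ m.
At r₁: circular v_c1 = √(μ/r₁) = 1637 m/s; transfer-perilune v_p = √[μ(2/r₁ − 1/a_t)] = 1852 m/s.
Δv₁ = v_p − v_c1 = 215.4 m/s.
At r₂: circular v_c2 = √(μ/r₂) = 1227 m/s; transfer-apolune v_a = √[μ(2/r₂ − 1/a_t)] = 1041 m/s.
Δv₂ = v_c2 − v_a = 186.2 m/s.
Total Δv = Δv₁ + Δv₂ = 401.7 m/s.

Δv_total ≈ 402 m/s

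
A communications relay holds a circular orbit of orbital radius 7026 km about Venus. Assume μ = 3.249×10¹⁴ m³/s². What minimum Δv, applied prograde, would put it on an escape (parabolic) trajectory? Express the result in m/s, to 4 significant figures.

Δv ≈ 2817 m/s

r = 7026 km = 7.026×10⁶ m.
Circular speed v_c = √(μ/r) = 6800 m/s.
Escape speed v_esc = √(2μ/r) = √2 × v_c = 9617 m/s.
Δv = v_esc − v_c = 2817 m/s.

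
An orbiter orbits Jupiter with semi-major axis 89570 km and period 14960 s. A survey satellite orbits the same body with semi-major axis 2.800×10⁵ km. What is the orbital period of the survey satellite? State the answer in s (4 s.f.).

Kepler's third law: T² ∝ a³, so T₂ = T₁ (a₂/a₁)^(3/2).
a₂/a₁ = 3.126, (a₂/a₁)^(3/2) = 5.527.
T₂ = 14960 × 5.527 = 82680 s.

T₂ ≈ 82680 s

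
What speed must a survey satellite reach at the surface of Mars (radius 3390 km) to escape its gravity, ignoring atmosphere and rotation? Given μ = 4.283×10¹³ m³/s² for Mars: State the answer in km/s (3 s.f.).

r = R = 3.390×10⁶ m.
Escape speed v_esc = √(2μ/r) = √(2 × 4.283×10¹³ / 3.390×10⁶) = √(2.527×10⁷) = 5027 m/s.
= 5.027 km/s.

v_esc ≈ 5.03 km/s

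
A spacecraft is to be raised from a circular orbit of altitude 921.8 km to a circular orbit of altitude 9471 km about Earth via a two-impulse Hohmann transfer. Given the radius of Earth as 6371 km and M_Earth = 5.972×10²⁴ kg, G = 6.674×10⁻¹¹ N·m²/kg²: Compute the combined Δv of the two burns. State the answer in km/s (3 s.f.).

μ = GM = 6.674×10⁻¹¹ × 5.972×10²⁴ = 3.986×10¹⁴ m³/s².
r₁ = 6371 + 921.8 = 7292.8 km = 7.2928×10⁶ m.
r₂ = 6371 + 9471 = 15842 km = 1.5842×10⁷ m.
Transfer ellipse a_t = (r₁ + r₂)/2 = 1.157×10⁷ m.
At r₁: circular v_c1 = √(μ/r₁) = 7393 m/s; transfer-perigee v_p = √[μ(2/r₁ − 1/a_t)] = 8652 m/s.
Δv₁ = v_p − v_c1 = 1259 m/s.
At r₂: circular v_c2 = √(μ/r₂) = 5016 m/s; transfer-apogee v_a = √[μ(2/r₂ − 1/a_t)] = 3983 m/s.
Δv₂ = v_c2 − v_a = 1033 m/s.
Total Δv = Δv₁ + Δv₂ = 2292 m/s = 2.292 km/s.

Δv_total ≈ 2.29 km/s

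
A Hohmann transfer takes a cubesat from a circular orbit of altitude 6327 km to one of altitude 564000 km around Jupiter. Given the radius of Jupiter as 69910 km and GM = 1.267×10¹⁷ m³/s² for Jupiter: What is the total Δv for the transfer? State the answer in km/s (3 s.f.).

r₁ = 69910 + 6327 = 76237 km = 7.6237×10⁷ m.
r₂ = 69910 + 564000 = 633910 km = 6.3391×10⁸ m.
Transfer ellipse a_t = (r₁ + r₂)/2 = 3.551×10⁸ m.
At r₁: circular v_c1 = √(μ/r₁) = 40770 m/s; transfer-perijove v_p = √[μ(2/r₁ − 1/a_t)] = 54470 m/s.
Δv₁ = v_p − v_c1 = 13700 m/s.
At r₂: circular v_c2 = √(μ/r₂) = 14140 m/s; transfer-apojove v_a = √[μ(2/r₂ − 1/a_t)] = 6551 m/s.
Δv₂ = v_c2 − v_a = 7587 m/s.
Total Δv = Δv₁ + Δv₂ = 21290 m/s = 21.29 km/s.

Δv_total ≈ 21.3 km/s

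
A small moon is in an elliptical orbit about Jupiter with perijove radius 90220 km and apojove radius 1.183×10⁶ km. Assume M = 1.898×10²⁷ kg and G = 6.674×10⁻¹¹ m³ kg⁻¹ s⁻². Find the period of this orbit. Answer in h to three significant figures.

μ = GM = 6.674×10⁻¹¹ × 1.898×10²⁷ = 1.267×10¹⁷ m³/s².
Semi-major axis a = (r_p + r_a)/2 = (90220 + 1.1830×10⁶)/2 = 6.3661×10⁵ km = 6.366×10⁸ m.
By Kepler's third law T = 2π√(a³/μ) = 2π × 4.513×10⁴ = 2.836×10⁵ s.
= 78.77 h.

T ≈ 78.8 h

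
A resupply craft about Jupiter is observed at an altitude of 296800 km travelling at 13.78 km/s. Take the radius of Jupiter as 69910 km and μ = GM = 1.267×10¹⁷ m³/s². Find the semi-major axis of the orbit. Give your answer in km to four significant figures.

a ≈ 2.528×10⁵ km

r = 69910 + 296800 = 3.6671×10⁵ km = 3.667×10⁸ m.
Specific orbital energy ε = v²/2 − μ/r = (13780)²/2 − 1.267×10¹⁷/3.667×10⁸ = -2.506×10⁸ J/kg.
Since ε = −μ/(2a), a = −μ/(2ε) = 2.528×10⁸ m = 2.5283×10⁵ km.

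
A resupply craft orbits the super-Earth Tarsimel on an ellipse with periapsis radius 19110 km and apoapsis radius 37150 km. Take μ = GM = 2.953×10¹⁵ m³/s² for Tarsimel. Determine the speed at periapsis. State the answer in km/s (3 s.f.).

Semi-major axis a = (r_p + r_a)/2 = 28130 km = 2.813×10⁷ m.
Vis-viva: v² = μ(2/r − 1/a) = 2.953×10¹⁵ × (1.047×10⁻⁷ − 3.555×10⁻⁸) = 2.041×10⁸ m²/s².
v = 14290 m/s = 14.29 km/s.

v ≈ 14.3 km/s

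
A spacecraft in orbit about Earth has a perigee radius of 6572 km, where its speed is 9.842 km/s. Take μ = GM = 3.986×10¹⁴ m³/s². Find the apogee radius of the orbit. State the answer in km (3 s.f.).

apogee radius ≈ 26000 km

r_p = 6.572×10⁶ m.
Specific energy ε = v²/2 − μ/r = -1.222×10⁷ J/kg, so a = −μ/(2ε) = 1.631×10⁷ m.
The apsides satisfy r_p + r_a = 2a, so the apogee radius is 2a − r_p = 2.605×10⁷ m = 26050 km.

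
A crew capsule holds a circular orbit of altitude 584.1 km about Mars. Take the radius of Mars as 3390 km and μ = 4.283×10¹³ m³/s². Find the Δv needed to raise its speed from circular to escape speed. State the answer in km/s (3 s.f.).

Δv ≈ 1.36 km/s

r = 3390 + 584.1 = 3974.1 km = 3.9741×10⁶ m.
Circular speed v_c = √(μ/r) = 3283 m/s.
Escape speed v_esc = √(2μ/r) = √2 × v_c = 4643 m/s.
Δv = v_esc − v_c = 1360 m/s = 1.360 km/s.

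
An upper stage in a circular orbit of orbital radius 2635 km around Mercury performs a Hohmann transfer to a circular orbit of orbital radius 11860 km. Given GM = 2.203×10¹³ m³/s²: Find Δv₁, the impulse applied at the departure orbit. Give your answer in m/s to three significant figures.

Δv ≈ 807 m/s

r₁ = 2635 km = 2.635×10⁶ m.
r₂ = 11860 km = 1.186×10⁷ m.
Transfer ellipse a_t = (r₁ + r₂)/2 = 7.248×10⁶ m.
At r₁: circular v_c1 = √(μ/r₁) = 2891 m/s; transfer-periherm v_p = √[μ(2/r₁ − 1/a_t)] = 3699 m/s.
Δv₁ = v_p − v_c1 = 807.4 m/s.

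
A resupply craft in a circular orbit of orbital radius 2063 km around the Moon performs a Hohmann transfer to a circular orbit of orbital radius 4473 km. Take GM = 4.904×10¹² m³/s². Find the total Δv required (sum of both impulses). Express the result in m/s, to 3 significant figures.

Δv_total ≈ 477 m/s

r₁ = 2063 km = 2.063×10⁶ m.
r₂ = 4473 km = 4.473×10⁶ m.
Transfer ellipse a_t = (r₁ + r₂)/2 = 3.268×10⁶ m.
At r₁: circular v_c1 = √(μ/r₁) = 1542 m/s; transfer-perilune v_p = √[μ(2/r₁ − 1/a_t)] = 1804 m/s.
Δv₁ = v_p − v_c1 = 262.0 m/s.
At r₂: circular v_c2 = √(μ/r₂) = 1047 m/s; transfer-apolune v_a = √[μ(2/r₂ − 1/a_t)] = 831.9 m/s.
Δv₂ = v_c2 − v_a = 215.1 m/s.
Total Δv = Δv₁ + Δv₂ = 477.1 m/s.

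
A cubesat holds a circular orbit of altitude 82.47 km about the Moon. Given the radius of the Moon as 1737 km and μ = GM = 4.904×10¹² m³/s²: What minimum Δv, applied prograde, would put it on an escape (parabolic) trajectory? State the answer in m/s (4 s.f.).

r = 1737 + 82.47 = 1819.5 km = 1.8195×10⁶ m.
Circular speed v_c = √(μ/r) = 1642 m/s.
Escape speed v_esc = √(2μ/r) = √2 × v_c = 2322 m/s.
Δv = v_esc − v_c = 680.0 m/s.

Δv ≈ 680.0 m/s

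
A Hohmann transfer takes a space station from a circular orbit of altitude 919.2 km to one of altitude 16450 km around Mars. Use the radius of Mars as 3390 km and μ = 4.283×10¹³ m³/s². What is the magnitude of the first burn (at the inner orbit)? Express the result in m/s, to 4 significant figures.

r₁ = 3390 + 919.2 = 4309.2 km = 4.3092×10⁶ m.
r₂ = 3390 + 16450 = 19840 km = 1.9840×10⁷ m.
Transfer ellipse a_t = (r₁ + r₂)/2 = 1.207×10⁷ m.
At r₁: circular v_c1 = √(μ/r₁) = 3153 m/s; transfer-periapsis v_p = √[μ(2/r₁ − 1/a_t)] = 4041 m/s.
Δv₁ = v_p − v_c1 = 888.5 m/s.

Δv ≈ 888.5 m/s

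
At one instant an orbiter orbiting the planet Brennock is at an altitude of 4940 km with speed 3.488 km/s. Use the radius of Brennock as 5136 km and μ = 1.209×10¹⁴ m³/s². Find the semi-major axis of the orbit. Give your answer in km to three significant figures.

r = 5136 + 4940 = 10076 km = 1.008×10⁷ m.
Vis-viva rearranged: 1/a = 2/r − v²/μ = 1.985×10⁻⁷ − 1.006×10⁻⁷ = 9.786×10⁻⁸ m⁻¹.
a = 1.022×10⁷ m = 10219 km.

a ≈ 10200 km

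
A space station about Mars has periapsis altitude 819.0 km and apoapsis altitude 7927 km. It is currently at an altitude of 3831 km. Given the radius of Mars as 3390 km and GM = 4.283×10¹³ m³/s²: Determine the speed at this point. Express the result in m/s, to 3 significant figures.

r_p = 3390 + 819.0 = 4209.0 km = 4.2090×10⁶ m.
r_a = 3390 + 7927 = 11317 km = 1.1317×10⁷ m.
r = 3390 + 3831 = 7221.0 km = 7.221×10⁶ m.
Semi-major axis a = (r_p + r_a)/2 = 7763.0 km = 7.763×10⁶ m.
Vis-viva: v² = μ(2/r − 1/a) = 4.283×10¹³ × (2.770×10⁻⁷ − 1.288×10⁻⁷) = 6.345×10⁶ m²/s².
v = 2519 m/s.

v ≈ 2520 m/s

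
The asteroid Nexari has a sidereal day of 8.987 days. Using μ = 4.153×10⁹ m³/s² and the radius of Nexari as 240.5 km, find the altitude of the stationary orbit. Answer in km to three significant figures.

h_sync ≈ 3750 km

T = 8.987 days = 7.765×10⁵ s.
A synchronous orbit has period T, so by Kepler's third law a = (μT²/4π²)^(1/3).
μT²/4π² = 4.153×10⁹ × (7.765×10⁵)² / 39.48 = 6.342×10¹⁹ m³.
a = 3.988×10⁶ m = 3988.0 km.
Altitude h = a − R = 3988.0 − 240.5 = 3747.5 km.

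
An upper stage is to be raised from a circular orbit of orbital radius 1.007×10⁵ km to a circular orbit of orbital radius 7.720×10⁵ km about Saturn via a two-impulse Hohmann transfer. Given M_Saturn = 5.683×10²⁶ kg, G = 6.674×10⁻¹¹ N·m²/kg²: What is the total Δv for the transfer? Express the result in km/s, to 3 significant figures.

μ = GM = 6.674×10⁻¹¹ × 5.683×10²⁶ = 3.793×10¹⁶ m³/s².
r₁ = 1.007×10⁵ km = 1.007×10⁸ m.
r₂ = 7.720×10⁵ km = 7.720×10⁸ m.
Transfer ellipse a_t = (r₁ + r₂)/2 = 4.364×10⁸ m.
At r₁: circular v_c1 = √(μ/r₁) = 19410 m/s; transfer-perikrone v_p = √[μ(2/r₁ − 1/a_t)] = 25810 m/s.
Δv₁ = v_p − v_c1 = 6407 m/s.
At r₂: circular v_c2 = √(μ/r₂) = 7009 m/s; transfer-apokrone v_a = √[μ(2/r₂ − 1/a_t)] = 3367 m/s.
Δv₂ = v_c2 − v_a = 3642 m/s.
Total Δv = Δv₁ + Δv₂ = 10050 m/s = 10.05 km/s.

Δv_total ≈ 10.0 km/s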